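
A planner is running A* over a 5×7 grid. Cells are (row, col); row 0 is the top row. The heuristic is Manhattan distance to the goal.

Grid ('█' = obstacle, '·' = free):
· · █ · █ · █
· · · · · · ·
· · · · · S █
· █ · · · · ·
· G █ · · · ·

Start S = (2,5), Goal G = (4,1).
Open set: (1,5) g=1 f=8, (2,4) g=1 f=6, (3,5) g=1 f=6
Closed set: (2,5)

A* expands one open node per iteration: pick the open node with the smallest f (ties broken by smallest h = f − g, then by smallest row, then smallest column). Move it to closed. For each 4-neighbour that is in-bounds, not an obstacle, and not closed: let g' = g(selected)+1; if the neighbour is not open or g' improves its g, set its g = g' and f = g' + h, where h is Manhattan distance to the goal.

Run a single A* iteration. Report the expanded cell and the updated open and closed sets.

step 1: expand (2,4) (f=6, h=5) → closed; open now [(1,4) g=2 f=8, (1,5) g=1 f=8, (2,3) g=2 f=6, (3,4) g=2 f=6, (3,5) g=1 f=6]

expanded=(2,4); open=[(1,4) g=2 f=8, (1,5) g=1 f=8, (2,3) g=2 f=6, (3,4) g=2 f=6, (3,5) g=1 f=6]; closed=[(2,4), (2,5)]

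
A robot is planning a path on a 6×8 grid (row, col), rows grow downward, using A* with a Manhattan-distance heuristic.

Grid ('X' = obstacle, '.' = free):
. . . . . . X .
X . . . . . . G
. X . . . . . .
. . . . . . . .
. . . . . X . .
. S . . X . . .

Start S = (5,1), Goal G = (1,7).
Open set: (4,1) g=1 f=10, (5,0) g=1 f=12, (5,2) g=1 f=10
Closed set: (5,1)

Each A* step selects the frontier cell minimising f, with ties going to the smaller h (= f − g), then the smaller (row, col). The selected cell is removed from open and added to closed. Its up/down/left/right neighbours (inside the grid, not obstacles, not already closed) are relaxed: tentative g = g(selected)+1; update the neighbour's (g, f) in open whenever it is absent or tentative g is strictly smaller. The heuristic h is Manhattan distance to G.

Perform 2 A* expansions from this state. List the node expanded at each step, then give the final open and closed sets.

order=[(4,1) → (3,1)]; open=[(3,0) g=3 f=12, (3,2) g=3 f=10, (4,0) g=2 f=12, (4,2) g=2 f=10, (5,0) g=1 f=12, (5,2) g=1 f=10]; closed=[(3,1), (4,1), (5,1)]

step 1: expand (4,1) (f=10, h=9) → closed; open now [(3,1) g=2 f=10, (4,0) g=2 f=12, (4,2) g=2 f=10, (5,0) g=1 f=12, (5,2) g=1 f=10]
step 2: expand (3,1) (f=10, h=8) → closed; open now [(3,0) g=3 f=12, (3,2) g=3 f=10, (4,0) g=2 f=12, (4,2) g=2 f=10, (5,0) g=1 f=12, (5,2) g=1 f=10]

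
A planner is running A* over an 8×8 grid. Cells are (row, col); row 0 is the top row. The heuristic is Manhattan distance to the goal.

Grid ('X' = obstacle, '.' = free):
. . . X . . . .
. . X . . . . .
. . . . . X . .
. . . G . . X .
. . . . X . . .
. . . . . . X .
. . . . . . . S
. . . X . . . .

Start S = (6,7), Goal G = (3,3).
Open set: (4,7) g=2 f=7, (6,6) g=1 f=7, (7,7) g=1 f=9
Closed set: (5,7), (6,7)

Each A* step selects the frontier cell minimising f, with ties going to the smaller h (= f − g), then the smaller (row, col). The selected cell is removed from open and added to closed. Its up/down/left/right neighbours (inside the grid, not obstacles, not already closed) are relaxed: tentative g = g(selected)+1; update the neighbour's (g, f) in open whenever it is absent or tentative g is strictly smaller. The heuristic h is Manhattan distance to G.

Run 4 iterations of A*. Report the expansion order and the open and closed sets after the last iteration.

step 1: expand (4,7) (f=7, h=5) → closed; open now [(3,7) g=3 f=7, (4,6) g=3 f=7, (6,6) g=1 f=7, (7,7) g=1 f=9]
step 2: expand (3,7) (f=7, h=4) → closed; open now [(2,7) g=4 f=9, (4,6) g=3 f=7, (6,6) g=1 f=7, (7,7) g=1 f=9]
step 3: expand (4,6) (f=7, h=4) → closed; open now [(2,7) g=4 f=9, (4,5) g=4 f=7, (6,6) g=1 f=7, (7,7) g=1 f=9]
step 4: expand (4,5) (f=7, h=3) → closed; open now [(2,7) g=4 f=9, (3,5) g=5 f=7, (5,5) g=5 f=9, (6,6) g=1 f=7, (7,7) g=1 f=9]

order=[(4,7) → (3,7) → (4,6) → (4,5)]; open=[(2,7) g=4 f=9, (3,5) g=5 f=7, (5,5) g=5 f=9, (6,6) g=1 f=7, (7,7) g=1 f=9]; closed=[(3,7), (4,5), (4,6), (4,7), (5,7), (6,7)]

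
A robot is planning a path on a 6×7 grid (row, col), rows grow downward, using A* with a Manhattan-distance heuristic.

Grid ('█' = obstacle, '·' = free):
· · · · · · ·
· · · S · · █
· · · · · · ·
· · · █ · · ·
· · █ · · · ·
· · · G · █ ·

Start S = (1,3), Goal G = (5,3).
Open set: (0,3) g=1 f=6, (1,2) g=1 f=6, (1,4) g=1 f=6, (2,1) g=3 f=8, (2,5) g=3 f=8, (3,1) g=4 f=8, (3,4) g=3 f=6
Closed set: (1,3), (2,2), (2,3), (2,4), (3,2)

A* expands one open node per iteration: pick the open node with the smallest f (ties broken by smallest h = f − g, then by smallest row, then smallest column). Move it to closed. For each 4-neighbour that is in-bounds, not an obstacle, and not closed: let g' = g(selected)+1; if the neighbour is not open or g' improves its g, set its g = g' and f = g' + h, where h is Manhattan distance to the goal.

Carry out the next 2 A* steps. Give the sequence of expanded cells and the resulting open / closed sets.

step 1: expand (3,4) (f=6, h=3) → closed; open now [(0,3) g=1 f=6, (1,2) g=1 f=6, (1,4) g=1 f=6, (2,1) g=3 f=8, (2,5) g=3 f=8, (3,1) g=4 f=8, (3,5) g=4 f=8, (4,4) g=4 f=6]
step 2: expand (4,4) (f=6, h=2) → closed; open now [(0,3) g=1 f=6, (1,2) g=1 f=6, (1,4) g=1 f=6, (2,1) g=3 f=8, (2,5) g=3 f=8, (3,1) g=4 f=8, (3,5) g=4 f=8, (4,3) g=5 f=6, (4,5) g=5 f=8, (5,4) g=5 f=6]

order=[(3,4) → (4,4)]; open=[(0,3) g=1 f=6, (1,2) g=1 f=6, (1,4) g=1 f=6, (2,1) g=3 f=8, (2,5) g=3 f=8, (3,1) g=4 f=8, (3,5) g=4 f=8, (4,3) g=5 f=6, (4,5) g=5 f=8, (5,4) g=5 f=6]; closed=[(1,3), (2,2), (2,3), (2,4), (3,2), (3,4), (4,4)]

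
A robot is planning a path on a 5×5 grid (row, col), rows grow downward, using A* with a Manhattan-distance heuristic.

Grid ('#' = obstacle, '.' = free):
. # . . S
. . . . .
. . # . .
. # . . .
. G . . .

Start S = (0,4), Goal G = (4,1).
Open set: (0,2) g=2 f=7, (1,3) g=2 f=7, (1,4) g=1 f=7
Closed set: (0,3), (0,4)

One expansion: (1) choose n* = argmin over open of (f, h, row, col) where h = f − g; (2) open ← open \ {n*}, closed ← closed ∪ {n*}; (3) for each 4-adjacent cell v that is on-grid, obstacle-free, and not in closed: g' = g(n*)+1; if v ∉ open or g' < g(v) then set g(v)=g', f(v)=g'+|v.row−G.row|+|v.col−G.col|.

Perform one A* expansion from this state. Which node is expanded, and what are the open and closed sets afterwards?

step 1: expand (0,2) (f=7, h=5) → closed; open now [(1,2) g=3 f=7, (1,3) g=2 f=7, (1,4) g=1 f=7]

expanded=(0,2); open=[(1,2) g=3 f=7, (1,3) g=2 f=7, (1,4) g=1 f=7]; closed=[(0,2), (0,3), (0,4)]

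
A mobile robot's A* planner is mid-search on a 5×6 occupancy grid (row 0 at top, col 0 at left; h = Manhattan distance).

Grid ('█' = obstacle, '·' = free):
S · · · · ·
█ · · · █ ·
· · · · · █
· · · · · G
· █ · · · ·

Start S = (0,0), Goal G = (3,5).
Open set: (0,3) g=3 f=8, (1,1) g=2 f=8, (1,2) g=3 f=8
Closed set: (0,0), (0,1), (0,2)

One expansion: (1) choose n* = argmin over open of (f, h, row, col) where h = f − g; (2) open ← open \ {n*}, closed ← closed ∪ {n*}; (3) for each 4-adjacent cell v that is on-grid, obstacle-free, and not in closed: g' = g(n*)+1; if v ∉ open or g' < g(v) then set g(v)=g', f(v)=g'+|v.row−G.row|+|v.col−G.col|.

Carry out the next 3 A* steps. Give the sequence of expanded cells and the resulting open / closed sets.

order=[(0,3) → (0,4) → (0,5)]; open=[(1,1) g=2 f=8, (1,2) g=3 f=8, (1,3) g=4 f=8, (1,5) g=6 f=8]; closed=[(0,0), (0,1), (0,2), (0,3), (0,4), (0,5)]

step 1: expand (0,3) (f=8, h=5) → closed; open now [(0,4) g=4 f=8, (1,1) g=2 f=8, (1,2) g=3 f=8, (1,3) g=4 f=8]
step 2: expand (0,4) (f=8, h=4) → closed; open now [(0,5) g=5 f=8, (1,1) g=2 f=8, (1,2) g=3 f=8, (1,3) g=4 f=8]
step 3: expand (0,5) (f=8, h=3) → closed; open now [(1,1) g=2 f=8, (1,2) g=3 f=8, (1,3) g=4 f=8, (1,5) g=6 f=8]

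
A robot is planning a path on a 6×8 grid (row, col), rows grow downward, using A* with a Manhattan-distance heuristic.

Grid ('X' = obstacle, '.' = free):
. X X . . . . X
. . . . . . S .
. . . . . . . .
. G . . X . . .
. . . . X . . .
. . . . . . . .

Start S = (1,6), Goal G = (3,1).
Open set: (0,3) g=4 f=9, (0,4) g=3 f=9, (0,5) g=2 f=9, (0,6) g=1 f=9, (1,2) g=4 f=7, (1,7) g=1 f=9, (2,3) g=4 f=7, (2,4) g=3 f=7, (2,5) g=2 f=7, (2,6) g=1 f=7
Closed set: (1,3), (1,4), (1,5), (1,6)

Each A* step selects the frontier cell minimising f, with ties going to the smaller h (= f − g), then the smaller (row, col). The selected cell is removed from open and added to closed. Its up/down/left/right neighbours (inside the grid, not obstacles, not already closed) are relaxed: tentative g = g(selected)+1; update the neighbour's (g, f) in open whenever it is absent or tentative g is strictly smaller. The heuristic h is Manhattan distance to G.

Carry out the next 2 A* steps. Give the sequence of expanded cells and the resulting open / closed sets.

step 1: expand (1,2) (f=7, h=3) → closed; open now [(0,3) g=4 f=9, (0,4) g=3 f=9, (0,5) g=2 f=9, (0,6) g=1 f=9, (1,1) g=5 f=7, (1,7) g=1 f=9, (2,2) g=5 f=7, (2,3) g=4 f=7, (2,4) g=3 f=7, (2,5) g=2 f=7, (2,6) g=1 f=7]
step 2: expand (1,1) (f=7, h=2) → closed; open now [(0,3) g=4 f=9, (0,4) g=3 f=9, (0,5) g=2 f=9, (0,6) g=1 f=9, (1,0) g=6 f=9, (1,7) g=1 f=9, (2,1) g=6 f=7, (2,2) g=5 f=7, (2,3) g=4 f=7, (2,4) g=3 f=7, (2,5) g=2 f=7, (2,6) g=1 f=7]

order=[(1,2) → (1,1)]; open=[(0,3) g=4 f=9, (0,4) g=3 f=9, (0,5) g=2 f=9, (0,6) g=1 f=9, (1,0) g=6 f=9, (1,7) g=1 f=9, (2,1) g=6 f=7, (2,2) g=5 f=7, (2,3) g=4 f=7, (2,4) g=3 f=7, (2,5) g=2 f=7, (2,6) g=1 f=7]; closed=[(1,1), (1,2), (1,3), (1,4), (1,5), (1,6)]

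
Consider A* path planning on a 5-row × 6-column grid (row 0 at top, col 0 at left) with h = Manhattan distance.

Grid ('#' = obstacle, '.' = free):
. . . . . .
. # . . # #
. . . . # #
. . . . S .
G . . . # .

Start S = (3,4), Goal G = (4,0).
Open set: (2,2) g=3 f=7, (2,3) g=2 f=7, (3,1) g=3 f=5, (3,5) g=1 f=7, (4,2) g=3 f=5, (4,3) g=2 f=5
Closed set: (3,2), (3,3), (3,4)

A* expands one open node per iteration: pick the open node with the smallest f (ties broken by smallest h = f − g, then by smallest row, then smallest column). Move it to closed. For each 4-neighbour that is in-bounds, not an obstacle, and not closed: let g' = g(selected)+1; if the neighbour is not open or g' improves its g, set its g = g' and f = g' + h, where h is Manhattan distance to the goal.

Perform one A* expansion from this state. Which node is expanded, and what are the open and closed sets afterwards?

step 1: expand (3,1) (f=5, h=2) → closed; open now [(2,1) g=4 f=7, (2,2) g=3 f=7, (2,3) g=2 f=7, (3,0) g=4 f=5, (3,5) g=1 f=7, (4,1) g=4 f=5, (4,2) g=3 f=5, (4,3) g=2 f=5]

expanded=(3,1); open=[(2,1) g=4 f=7, (2,2) g=3 f=7, (2,3) g=2 f=7, (3,0) g=4 f=5, (3,5) g=1 f=7, (4,1) g=4 f=5, (4,2) g=3 f=5, (4,3) g=2 f=5]; closed=[(3,1), (3,2), (3,3), (3,4)]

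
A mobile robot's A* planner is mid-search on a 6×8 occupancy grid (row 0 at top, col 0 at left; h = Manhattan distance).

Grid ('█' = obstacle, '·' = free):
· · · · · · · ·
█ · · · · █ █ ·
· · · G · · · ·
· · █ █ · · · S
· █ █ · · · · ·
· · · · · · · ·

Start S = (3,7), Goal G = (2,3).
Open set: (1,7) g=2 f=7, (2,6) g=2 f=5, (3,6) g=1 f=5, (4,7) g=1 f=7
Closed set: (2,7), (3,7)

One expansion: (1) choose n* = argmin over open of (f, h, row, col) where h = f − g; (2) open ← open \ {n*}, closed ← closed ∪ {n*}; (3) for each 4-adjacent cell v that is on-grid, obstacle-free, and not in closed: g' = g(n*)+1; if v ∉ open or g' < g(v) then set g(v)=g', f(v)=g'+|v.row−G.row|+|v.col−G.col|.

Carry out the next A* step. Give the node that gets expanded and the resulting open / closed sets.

expanded=(2,6); open=[(1,7) g=2 f=7, (2,5) g=3 f=5, (3,6) g=1 f=5, (4,7) g=1 f=7]; closed=[(2,6), (2,7), (3,7)]

step 1: expand (2,6) (f=5, h=3) → closed; open now [(1,7) g=2 f=7, (2,5) g=3 f=5, (3,6) g=1 f=5, (4,7) g=1 f=7]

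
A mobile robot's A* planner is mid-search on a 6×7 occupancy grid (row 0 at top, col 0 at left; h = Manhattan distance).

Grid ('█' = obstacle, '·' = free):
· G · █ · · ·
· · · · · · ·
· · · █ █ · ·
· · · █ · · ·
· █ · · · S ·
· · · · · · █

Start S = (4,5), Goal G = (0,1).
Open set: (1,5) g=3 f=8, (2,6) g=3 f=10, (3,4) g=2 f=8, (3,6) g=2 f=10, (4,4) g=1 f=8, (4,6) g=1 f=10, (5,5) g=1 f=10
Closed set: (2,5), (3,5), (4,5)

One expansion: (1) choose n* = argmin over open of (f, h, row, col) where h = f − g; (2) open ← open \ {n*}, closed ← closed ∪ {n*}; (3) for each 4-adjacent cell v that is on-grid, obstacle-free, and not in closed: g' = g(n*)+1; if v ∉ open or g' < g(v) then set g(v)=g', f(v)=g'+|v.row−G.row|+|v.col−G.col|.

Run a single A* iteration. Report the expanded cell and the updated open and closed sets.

expanded=(1,5); open=[(0,5) g=4 f=8, (1,4) g=4 f=8, (1,6) g=4 f=10, (2,6) g=3 f=10, (3,4) g=2 f=8, (3,6) g=2 f=10, (4,4) g=1 f=8, (4,6) g=1 f=10, (5,5) g=1 f=10]; closed=[(1,5), (2,5), (3,5), (4,5)]

step 1: expand (1,5) (f=8, h=5) → closed; open now [(0,5) g=4 f=8, (1,4) g=4 f=8, (1,6) g=4 f=10, (2,6) g=3 f=10, (3,4) g=2 f=8, (3,6) g=2 f=10, (4,4) g=1 f=8, (4,6) g=1 f=10, (5,5) g=1 f=10]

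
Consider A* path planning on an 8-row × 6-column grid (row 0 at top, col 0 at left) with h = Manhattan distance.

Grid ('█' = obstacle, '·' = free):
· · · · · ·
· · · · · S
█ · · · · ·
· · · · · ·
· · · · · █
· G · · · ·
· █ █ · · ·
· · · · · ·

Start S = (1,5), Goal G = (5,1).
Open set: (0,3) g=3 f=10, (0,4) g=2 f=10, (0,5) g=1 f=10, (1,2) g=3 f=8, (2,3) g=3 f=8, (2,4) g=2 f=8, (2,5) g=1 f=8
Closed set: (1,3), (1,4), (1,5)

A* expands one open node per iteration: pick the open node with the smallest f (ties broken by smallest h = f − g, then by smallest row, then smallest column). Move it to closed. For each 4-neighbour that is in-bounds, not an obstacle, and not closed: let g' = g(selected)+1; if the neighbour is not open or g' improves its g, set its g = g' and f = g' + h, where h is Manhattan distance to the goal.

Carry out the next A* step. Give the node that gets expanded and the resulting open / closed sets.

step 1: expand (1,2) (f=8, h=5) → closed; open now [(0,2) g=4 f=10, (0,3) g=3 f=10, (0,4) g=2 f=10, (0,5) g=1 f=10, (1,1) g=4 f=8, (2,2) g=4 f=8, (2,3) g=3 f=8, (2,4) g=2 f=8, (2,5) g=1 f=8]

expanded=(1,2); open=[(0,2) g=4 f=10, (0,3) g=3 f=10, (0,4) g=2 f=10, (0,5) g=1 f=10, (1,1) g=4 f=8, (2,2) g=4 f=8, (2,3) g=3 f=8, (2,4) g=2 f=8, (2,5) g=1 f=8]; closed=[(1,2), (1,3), (1,4), (1,5)]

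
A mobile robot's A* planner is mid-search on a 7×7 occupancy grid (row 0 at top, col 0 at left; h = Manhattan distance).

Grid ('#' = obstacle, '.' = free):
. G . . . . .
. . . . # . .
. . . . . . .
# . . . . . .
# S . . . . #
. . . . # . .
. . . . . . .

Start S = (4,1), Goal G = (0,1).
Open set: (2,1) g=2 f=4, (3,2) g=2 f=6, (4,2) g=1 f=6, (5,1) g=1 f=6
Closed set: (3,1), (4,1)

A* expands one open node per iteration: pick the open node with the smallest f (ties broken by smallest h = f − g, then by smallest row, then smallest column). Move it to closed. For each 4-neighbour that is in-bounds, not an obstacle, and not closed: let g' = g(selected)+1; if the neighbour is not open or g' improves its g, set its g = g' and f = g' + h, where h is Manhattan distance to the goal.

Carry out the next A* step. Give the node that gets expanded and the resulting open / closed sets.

step 1: expand (2,1) (f=4, h=2) → closed; open now [(1,1) g=3 f=4, (2,0) g=3 f=6, (2,2) g=3 f=6, (3,2) g=2 f=6, (4,2) g=1 f=6, (5,1) g=1 f=6]

expanded=(2,1); open=[(1,1) g=3 f=4, (2,0) g=3 f=6, (2,2) g=3 f=6, (3,2) g=2 f=6, (4,2) g=1 f=6, (5,1) g=1 f=6]; closed=[(2,1), (3,1), (4,1)]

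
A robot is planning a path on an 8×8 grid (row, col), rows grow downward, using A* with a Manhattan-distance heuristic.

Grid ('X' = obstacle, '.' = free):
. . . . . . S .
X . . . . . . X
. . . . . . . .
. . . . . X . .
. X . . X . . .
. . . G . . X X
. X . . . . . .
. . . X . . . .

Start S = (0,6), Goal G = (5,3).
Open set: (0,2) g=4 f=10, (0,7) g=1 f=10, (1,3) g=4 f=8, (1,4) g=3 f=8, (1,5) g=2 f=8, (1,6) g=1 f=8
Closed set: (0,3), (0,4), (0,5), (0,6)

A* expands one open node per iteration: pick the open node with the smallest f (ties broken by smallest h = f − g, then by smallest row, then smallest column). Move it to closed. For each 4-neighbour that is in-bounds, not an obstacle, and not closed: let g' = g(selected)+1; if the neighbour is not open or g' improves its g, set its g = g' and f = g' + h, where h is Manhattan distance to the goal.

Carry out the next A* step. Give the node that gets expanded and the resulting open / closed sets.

expanded=(1,3); open=[(0,2) g=4 f=10, (0,7) g=1 f=10, (1,2) g=5 f=10, (1,4) g=3 f=8, (1,5) g=2 f=8, (1,6) g=1 f=8, (2,3) g=5 f=8]; closed=[(0,3), (0,4), (0,5), (0,6), (1,3)]

step 1: expand (1,3) (f=8, h=4) → closed; open now [(0,2) g=4 f=10, (0,7) g=1 f=10, (1,2) g=5 f=10, (1,4) g=3 f=8, (1,5) g=2 f=8, (1,6) g=1 f=8, (2,3) g=5 f=8]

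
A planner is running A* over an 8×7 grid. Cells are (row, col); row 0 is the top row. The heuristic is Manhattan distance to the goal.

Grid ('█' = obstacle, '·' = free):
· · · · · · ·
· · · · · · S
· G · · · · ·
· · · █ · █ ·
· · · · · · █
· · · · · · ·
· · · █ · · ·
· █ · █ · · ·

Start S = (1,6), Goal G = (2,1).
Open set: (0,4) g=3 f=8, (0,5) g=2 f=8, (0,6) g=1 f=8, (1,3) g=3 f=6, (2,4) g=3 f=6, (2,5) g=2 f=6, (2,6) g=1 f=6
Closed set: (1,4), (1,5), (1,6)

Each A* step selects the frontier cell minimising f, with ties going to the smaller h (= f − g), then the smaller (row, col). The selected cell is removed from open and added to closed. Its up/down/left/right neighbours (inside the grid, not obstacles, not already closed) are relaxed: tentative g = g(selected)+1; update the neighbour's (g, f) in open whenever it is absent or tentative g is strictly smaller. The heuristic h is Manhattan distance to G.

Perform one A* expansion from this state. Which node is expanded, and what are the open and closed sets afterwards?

expanded=(1,3); open=[(0,3) g=4 f=8, (0,4) g=3 f=8, (0,5) g=2 f=8, (0,6) g=1 f=8, (1,2) g=4 f=6, (2,3) g=4 f=6, (2,4) g=3 f=6, (2,5) g=2 f=6, (2,6) g=1 f=6]; closed=[(1,3), (1,4), (1,5), (1,6)]

step 1: expand (1,3) (f=6, h=3) → closed; open now [(0,3) g=4 f=8, (0,4) g=3 f=8, (0,5) g=2 f=8, (0,6) g=1 f=8, (1,2) g=4 f=6, (2,3) g=4 f=6, (2,4) g=3 f=6, (2,5) g=2 f=6, (2,6) g=1 f=6]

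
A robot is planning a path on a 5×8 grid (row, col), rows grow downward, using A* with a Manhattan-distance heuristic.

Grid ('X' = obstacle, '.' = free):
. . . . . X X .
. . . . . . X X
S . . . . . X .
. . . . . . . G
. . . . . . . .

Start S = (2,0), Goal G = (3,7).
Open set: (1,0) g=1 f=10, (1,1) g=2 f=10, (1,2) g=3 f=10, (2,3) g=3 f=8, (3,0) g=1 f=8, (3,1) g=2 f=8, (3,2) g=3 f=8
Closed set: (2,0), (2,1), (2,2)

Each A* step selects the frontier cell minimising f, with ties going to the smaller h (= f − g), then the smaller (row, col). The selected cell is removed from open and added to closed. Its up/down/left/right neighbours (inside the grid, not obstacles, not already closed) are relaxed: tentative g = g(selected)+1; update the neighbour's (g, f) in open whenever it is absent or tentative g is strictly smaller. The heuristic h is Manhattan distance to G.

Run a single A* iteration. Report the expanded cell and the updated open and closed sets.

expanded=(2,3); open=[(1,0) g=1 f=10, (1,1) g=2 f=10, (1,2) g=3 f=10, (1,3) g=4 f=10, (2,4) g=4 f=8, (3,0) g=1 f=8, (3,1) g=2 f=8, (3,2) g=3 f=8, (3,3) g=4 f=8]; closed=[(2,0), (2,1), (2,2), (2,3)]

step 1: expand (2,3) (f=8, h=5) → closed; open now [(1,0) g=1 f=10, (1,1) g=2 f=10, (1,2) g=3 f=10, (1,3) g=4 f=10, (2,4) g=4 f=8, (3,0) g=1 f=8, (3,1) g=2 f=8, (3,2) g=3 f=8, (3,3) g=4 f=8]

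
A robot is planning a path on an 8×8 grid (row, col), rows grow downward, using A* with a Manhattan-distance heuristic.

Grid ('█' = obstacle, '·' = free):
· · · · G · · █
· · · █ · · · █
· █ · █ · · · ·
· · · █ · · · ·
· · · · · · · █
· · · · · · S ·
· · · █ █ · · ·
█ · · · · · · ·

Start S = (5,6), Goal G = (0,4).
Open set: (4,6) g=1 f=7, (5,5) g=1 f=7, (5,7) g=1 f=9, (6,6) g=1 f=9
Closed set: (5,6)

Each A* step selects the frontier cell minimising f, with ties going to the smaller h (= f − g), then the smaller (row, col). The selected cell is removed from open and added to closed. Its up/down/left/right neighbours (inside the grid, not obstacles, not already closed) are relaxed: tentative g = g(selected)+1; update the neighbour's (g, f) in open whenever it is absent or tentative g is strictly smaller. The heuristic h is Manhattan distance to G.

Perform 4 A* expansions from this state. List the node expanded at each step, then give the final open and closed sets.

step 1: expand (4,6) (f=7, h=6) → closed; open now [(3,6) g=2 f=7, (4,5) g=2 f=7, (5,5) g=1 f=7, (5,7) g=1 f=9, (6,6) g=1 f=9]
step 2: expand (3,6) (f=7, h=5) → closed; open now [(2,6) g=3 f=7, (3,5) g=3 f=7, (3,7) g=3 f=9, (4,5) g=2 f=7, (5,5) g=1 f=7, (5,7) g=1 f=9, (6,6) g=1 f=9]
step 3: expand (2,6) (f=7, h=4) → closed; open now [(1,6) g=4 f=7, (2,5) g=4 f=7, (2,7) g=4 f=9, (3,5) g=3 f=7, (3,7) g=3 f=9, (4,5) g=2 f=7, (5,5) g=1 f=7, (5,7) g=1 f=9, (6,6) g=1 f=9]
step 4: expand (1,6) (f=7, h=3) → closed; open now [(0,6) g=5 f=7, (1,5) g=5 f=7, (2,5) g=4 f=7, (2,7) g=4 f=9, (3,5) g=3 f=7, (3,7) g=3 f=9, (4,5) g=2 f=7, (5,5) g=1 f=7, (5,7) g=1 f=9, (6,6) g=1 f=9]

order=[(4,6) → (3,6) → (2,6) → (1,6)]; open=[(0,6) g=5 f=7, (1,5) g=5 f=7, (2,5) g=4 f=7, (2,7) g=4 f=9, (3,5) g=3 f=7, (3,7) g=3 f=9, (4,5) g=2 f=7, (5,5) g=1 f=7, (5,7) g=1 f=9, (6,6) g=1 f=9]; closed=[(1,6), (2,6), (3,6), (4,6), (5,6)]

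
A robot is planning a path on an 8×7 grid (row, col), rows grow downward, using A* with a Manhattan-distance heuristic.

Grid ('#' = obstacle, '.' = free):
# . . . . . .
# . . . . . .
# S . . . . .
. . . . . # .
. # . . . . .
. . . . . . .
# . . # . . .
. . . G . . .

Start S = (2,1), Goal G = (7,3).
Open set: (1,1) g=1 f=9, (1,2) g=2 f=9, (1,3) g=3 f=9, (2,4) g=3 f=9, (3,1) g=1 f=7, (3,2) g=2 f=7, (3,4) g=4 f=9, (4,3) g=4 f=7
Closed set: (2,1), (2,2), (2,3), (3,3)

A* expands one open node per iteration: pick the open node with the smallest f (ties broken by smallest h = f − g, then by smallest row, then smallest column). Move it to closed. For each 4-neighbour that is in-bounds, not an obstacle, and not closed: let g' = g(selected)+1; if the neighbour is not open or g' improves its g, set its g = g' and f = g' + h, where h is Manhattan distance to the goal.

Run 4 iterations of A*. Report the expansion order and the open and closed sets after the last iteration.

order=[(4,3) → (5,3) → (3,2) → (4,2)]; open=[(1,1) g=1 f=9, (1,2) g=2 f=9, (1,3) g=3 f=9, (2,4) g=3 f=9, (3,1) g=1 f=7, (3,4) g=4 f=9, (4,4) g=5 f=9, (5,2) g=4 f=7, (5,4) g=6 f=9]; closed=[(2,1), (2,2), (2,3), (3,2), (3,3), (4,2), (4,3), (5,3)]

step 1: expand (4,3) (f=7, h=3) → closed; open now [(1,1) g=1 f=9, (1,2) g=2 f=9, (1,3) g=3 f=9, (2,4) g=3 f=9, (3,1) g=1 f=7, (3,2) g=2 f=7, (3,4) g=4 f=9, (4,2) g=5 f=9, (4,4) g=5 f=9, (5,3) g=5 f=7]
step 2: expand (5,3) (f=7, h=2) → closed; open now [(1,1) g=1 f=9, (1,2) g=2 f=9, (1,3) g=3 f=9, (2,4) g=3 f=9, (3,1) g=1 f=7, (3,2) g=2 f=7, (3,4) g=4 f=9, (4,2) g=5 f=9, (4,4) g=5 f=9, (5,2) g=6 f=9, (5,4) g=6 f=9]
step 3: expand (3,2) (f=7, h=5) → closed; open now [(1,1) g=1 f=9, (1,2) g=2 f=9, (1,3) g=3 f=9, (2,4) g=3 f=9, (3,1) g=1 f=7, (3,4) g=4 f=9, (4,2) g=3 f=7, (4,4) g=5 f=9, (5,2) g=6 f=9, (5,4) g=6 f=9]
step 4: expand (4,2) (f=7, h=4) → closed; open now [(1,1) g=1 f=9, (1,2) g=2 f=9, (1,3) g=3 f=9, (2,4) g=3 f=9, (3,1) g=1 f=7, (3,4) g=4 f=9, (4,4) g=5 f=9, (5,2) g=4 f=7, (5,4) g=6 f=9]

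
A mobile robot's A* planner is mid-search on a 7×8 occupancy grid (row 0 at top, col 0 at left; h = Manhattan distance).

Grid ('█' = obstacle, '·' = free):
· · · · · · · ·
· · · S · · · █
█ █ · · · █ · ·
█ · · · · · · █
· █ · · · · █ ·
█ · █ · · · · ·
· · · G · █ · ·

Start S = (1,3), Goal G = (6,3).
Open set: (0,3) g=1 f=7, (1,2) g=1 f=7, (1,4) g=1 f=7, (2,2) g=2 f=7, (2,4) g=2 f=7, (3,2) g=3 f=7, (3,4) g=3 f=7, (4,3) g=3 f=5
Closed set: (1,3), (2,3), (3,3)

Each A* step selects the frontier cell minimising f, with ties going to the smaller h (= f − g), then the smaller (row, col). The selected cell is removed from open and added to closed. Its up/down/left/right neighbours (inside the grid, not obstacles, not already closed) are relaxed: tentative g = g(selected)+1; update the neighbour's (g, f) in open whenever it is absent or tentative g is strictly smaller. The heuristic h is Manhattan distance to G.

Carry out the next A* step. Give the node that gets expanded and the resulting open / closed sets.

step 1: expand (4,3) (f=5, h=2) → closed; open now [(0,3) g=1 f=7, (1,2) g=1 f=7, (1,4) g=1 f=7, (2,2) g=2 f=7, (2,4) g=2 f=7, (3,2) g=3 f=7, (3,4) g=3 f=7, (4,2) g=4 f=7, (4,4) g=4 f=7, (5,3) g=4 f=5]

expanded=(4,3); open=[(0,3) g=1 f=7, (1,2) g=1 f=7, (1,4) g=1 f=7, (2,2) g=2 f=7, (2,4) g=2 f=7, (3,2) g=3 f=7, (3,4) g=3 f=7, (4,2) g=4 f=7, (4,4) g=4 f=7, (5,3) g=4 f=5]; closed=[(1,3), (2,3), (3,3), (4,3)]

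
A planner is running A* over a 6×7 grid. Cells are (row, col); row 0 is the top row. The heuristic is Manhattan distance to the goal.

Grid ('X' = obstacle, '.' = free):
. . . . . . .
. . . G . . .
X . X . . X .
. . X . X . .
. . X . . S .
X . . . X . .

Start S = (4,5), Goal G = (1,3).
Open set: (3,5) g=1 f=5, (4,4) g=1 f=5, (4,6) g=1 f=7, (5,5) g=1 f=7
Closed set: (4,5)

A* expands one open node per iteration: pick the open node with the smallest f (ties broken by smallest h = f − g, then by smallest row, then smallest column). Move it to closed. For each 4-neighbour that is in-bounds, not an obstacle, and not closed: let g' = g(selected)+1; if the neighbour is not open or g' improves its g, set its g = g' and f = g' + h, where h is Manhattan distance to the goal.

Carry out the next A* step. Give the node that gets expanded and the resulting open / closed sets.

step 1: expand (3,5) (f=5, h=4) → closed; open now [(3,6) g=2 f=7, (4,4) g=1 f=5, (4,6) g=1 f=7, (5,5) g=1 f=7]

expanded=(3,5); open=[(3,6) g=2 f=7, (4,4) g=1 f=5, (4,6) g=1 f=7, (5,5) g=1 f=7]; closed=[(3,5), (4,5)]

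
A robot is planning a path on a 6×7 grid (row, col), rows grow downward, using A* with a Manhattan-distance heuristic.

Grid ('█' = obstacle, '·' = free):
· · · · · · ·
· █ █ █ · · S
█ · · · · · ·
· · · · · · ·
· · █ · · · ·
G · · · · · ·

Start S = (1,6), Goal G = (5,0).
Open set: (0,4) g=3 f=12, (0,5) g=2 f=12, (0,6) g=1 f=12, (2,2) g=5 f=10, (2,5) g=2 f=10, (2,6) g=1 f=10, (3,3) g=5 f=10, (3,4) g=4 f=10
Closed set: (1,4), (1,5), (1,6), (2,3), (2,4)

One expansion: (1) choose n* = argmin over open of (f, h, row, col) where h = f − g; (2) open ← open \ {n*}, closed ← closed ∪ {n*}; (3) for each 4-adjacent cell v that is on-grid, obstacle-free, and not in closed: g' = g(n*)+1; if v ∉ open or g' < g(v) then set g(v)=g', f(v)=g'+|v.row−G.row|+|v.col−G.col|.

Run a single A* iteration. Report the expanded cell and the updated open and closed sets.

step 1: expand (2,2) (f=10, h=5) → closed; open now [(0,4) g=3 f=12, (0,5) g=2 f=12, (0,6) g=1 f=12, (2,1) g=6 f=10, (2,5) g=2 f=10, (2,6) g=1 f=10, (3,2) g=6 f=10, (3,3) g=5 f=10, (3,4) g=4 f=10]

expanded=(2,2); open=[(0,4) g=3 f=12, (0,5) g=2 f=12, (0,6) g=1 f=12, (2,1) g=6 f=10, (2,5) g=2 f=10, (2,6) g=1 f=10, (3,2) g=6 f=10, (3,3) g=5 f=10, (3,4) g=4 f=10]; closed=[(1,4), (1,5), (1,6), (2,2), (2,3), (2,4)]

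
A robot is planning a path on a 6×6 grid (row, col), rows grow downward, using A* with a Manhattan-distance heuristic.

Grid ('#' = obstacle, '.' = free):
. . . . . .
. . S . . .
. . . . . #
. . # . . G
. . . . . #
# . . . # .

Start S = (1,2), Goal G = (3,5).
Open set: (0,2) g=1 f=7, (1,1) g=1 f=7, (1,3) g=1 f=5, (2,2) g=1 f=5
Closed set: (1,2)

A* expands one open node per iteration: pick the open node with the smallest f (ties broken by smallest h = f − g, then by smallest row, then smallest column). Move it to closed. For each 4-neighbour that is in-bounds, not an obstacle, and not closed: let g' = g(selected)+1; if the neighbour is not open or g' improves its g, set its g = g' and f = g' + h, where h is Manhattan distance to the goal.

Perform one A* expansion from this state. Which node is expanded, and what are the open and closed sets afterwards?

step 1: expand (1,3) (f=5, h=4) → closed; open now [(0,2) g=1 f=7, (0,3) g=2 f=7, (1,1) g=1 f=7, (1,4) g=2 f=5, (2,2) g=1 f=5, (2,3) g=2 f=5]

expanded=(1,3); open=[(0,2) g=1 f=7, (0,3) g=2 f=7, (1,1) g=1 f=7, (1,4) g=2 f=5, (2,2) g=1 f=5, (2,3) g=2 f=5]; closed=[(1,2), (1,3)]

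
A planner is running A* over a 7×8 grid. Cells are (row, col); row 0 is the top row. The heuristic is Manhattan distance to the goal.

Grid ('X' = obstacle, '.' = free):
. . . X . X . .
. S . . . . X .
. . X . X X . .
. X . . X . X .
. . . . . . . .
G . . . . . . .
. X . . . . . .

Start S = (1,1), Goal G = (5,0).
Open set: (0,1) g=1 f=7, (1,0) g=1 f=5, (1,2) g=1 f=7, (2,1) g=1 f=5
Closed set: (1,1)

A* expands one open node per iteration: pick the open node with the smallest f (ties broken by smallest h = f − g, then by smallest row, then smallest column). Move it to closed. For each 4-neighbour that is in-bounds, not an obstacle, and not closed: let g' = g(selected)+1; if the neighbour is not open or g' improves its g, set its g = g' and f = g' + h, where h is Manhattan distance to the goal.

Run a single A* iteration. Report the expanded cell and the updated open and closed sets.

expanded=(1,0); open=[(0,0) g=2 f=7, (0,1) g=1 f=7, (1,2) g=1 f=7, (2,0) g=2 f=5, (2,1) g=1 f=5]; closed=[(1,0), (1,1)]

step 1: expand (1,0) (f=5, h=4) → closed; open now [(0,0) g=2 f=7, (0,1) g=1 f=7, (1,2) g=1 f=7, (2,0) g=2 f=5, (2,1) g=1 f=5]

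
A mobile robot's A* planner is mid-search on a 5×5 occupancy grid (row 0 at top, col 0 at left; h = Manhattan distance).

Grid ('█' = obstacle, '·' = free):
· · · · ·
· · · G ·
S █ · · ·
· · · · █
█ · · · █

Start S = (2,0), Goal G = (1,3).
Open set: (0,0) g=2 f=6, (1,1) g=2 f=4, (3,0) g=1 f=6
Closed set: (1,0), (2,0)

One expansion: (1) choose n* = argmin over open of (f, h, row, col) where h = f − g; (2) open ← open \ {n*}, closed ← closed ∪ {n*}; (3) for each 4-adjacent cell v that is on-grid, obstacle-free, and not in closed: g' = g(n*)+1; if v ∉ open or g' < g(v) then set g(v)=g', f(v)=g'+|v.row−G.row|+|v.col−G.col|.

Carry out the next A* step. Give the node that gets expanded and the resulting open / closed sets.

expanded=(1,1); open=[(0,0) g=2 f=6, (0,1) g=3 f=6, (1,2) g=3 f=4, (3,0) g=1 f=6]; closed=[(1,0), (1,1), (2,0)]

step 1: expand (1,1) (f=4, h=2) → closed; open now [(0,0) g=2 f=6, (0,1) g=3 f=6, (1,2) g=3 f=4, (3,0) g=1 f=6]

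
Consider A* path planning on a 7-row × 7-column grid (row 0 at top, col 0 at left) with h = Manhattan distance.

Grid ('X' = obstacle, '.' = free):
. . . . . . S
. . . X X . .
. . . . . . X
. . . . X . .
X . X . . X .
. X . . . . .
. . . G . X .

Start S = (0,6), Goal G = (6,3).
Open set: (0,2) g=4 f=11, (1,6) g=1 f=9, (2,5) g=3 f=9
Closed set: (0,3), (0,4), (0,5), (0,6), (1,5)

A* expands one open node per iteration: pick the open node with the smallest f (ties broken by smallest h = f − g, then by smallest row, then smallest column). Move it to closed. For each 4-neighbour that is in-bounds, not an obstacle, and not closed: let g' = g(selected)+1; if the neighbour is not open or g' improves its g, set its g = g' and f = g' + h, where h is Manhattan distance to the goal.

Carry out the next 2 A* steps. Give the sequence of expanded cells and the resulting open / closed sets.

step 1: expand (2,5) (f=9, h=6) → closed; open now [(0,2) g=4 f=11, (1,6) g=1 f=9, (2,4) g=4 f=9, (3,5) g=4 f=9]
step 2: expand (2,4) (f=9, h=5) → closed; open now [(0,2) g=4 f=11, (1,6) g=1 f=9, (2,3) g=5 f=9, (3,5) g=4 f=9]

order=[(2,5) → (2,4)]; open=[(0,2) g=4 f=11, (1,6) g=1 f=9, (2,3) g=5 f=9, (3,5) g=4 f=9]; closed=[(0,3), (0,4), (0,5), (0,6), (1,5), (2,4), (2,5)]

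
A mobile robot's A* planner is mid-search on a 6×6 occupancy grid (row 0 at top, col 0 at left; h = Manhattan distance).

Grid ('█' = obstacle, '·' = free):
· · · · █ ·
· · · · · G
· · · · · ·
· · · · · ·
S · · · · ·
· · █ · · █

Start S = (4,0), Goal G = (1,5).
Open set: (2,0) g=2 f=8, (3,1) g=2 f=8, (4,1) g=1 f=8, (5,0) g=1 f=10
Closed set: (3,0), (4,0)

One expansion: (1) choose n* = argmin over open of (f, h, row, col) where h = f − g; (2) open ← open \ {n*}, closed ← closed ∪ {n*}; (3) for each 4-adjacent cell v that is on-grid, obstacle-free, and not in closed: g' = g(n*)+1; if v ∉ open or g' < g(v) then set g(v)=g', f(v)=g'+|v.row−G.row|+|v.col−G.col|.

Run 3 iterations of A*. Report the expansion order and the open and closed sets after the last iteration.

order=[(2,0) → (1,0) → (1,1)]; open=[(0,0) g=4 f=10, (0,1) g=5 f=10, (1,2) g=5 f=8, (2,1) g=3 f=8, (3,1) g=2 f=8, (4,1) g=1 f=8, (5,0) g=1 f=10]; closed=[(1,0), (1,1), (2,0), (3,0), (4,0)]

step 1: expand (2,0) (f=8, h=6) → closed; open now [(1,0) g=3 f=8, (2,1) g=3 f=8, (3,1) g=2 f=8, (4,1) g=1 f=8, (5,0) g=1 f=10]
step 2: expand (1,0) (f=8, h=5) → closed; open now [(0,0) g=4 f=10, (1,1) g=4 f=8, (2,1) g=3 f=8, (3,1) g=2 f=8, (4,1) g=1 f=8, (5,0) g=1 f=10]
step 3: expand (1,1) (f=8, h=4) → closed; open now [(0,0) g=4 f=10, (0,1) g=5 f=10, (1,2) g=5 f=8, (2,1) g=3 f=8, (3,1) g=2 f=8, (4,1) g=1 f=8, (5,0) g=1 f=10]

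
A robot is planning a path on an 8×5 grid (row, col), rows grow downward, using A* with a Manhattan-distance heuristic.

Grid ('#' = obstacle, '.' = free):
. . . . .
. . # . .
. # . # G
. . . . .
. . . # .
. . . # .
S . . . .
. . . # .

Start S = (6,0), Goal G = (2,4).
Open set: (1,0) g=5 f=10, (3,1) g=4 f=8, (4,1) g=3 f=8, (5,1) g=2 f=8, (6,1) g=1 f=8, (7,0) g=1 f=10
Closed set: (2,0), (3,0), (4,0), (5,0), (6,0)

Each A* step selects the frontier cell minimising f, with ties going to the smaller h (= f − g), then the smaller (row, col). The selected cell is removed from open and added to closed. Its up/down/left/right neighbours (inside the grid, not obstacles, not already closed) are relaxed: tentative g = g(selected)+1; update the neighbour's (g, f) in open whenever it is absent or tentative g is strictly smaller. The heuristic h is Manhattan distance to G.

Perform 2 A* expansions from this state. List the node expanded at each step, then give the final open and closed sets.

step 1: expand (3,1) (f=8, h=4) → closed; open now [(1,0) g=5 f=10, (3,2) g=5 f=8, (4,1) g=3 f=8, (5,1) g=2 f=8, (6,1) g=1 f=8, (7,0) g=1 f=10]
step 2: expand (3,2) (f=8, h=3) → closed; open now [(1,0) g=5 f=10, (2,2) g=6 f=8, (3,3) g=6 f=8, (4,1) g=3 f=8, (4,2) g=6 f=10, (5,1) g=2 f=8, (6,1) g=1 f=8, (7,0) g=1 f=10]

order=[(3,1) → (3,2)]; open=[(1,0) g=5 f=10, (2,2) g=6 f=8, (3,3) g=6 f=8, (4,1) g=3 f=8, (4,2) g=6 f=10, (5,1) g=2 f=8, (6,1) g=1 f=8, (7,0) g=1 f=10]; closed=[(2,0), (3,0), (3,1), (3,2), (4,0), (5,0), (6,0)]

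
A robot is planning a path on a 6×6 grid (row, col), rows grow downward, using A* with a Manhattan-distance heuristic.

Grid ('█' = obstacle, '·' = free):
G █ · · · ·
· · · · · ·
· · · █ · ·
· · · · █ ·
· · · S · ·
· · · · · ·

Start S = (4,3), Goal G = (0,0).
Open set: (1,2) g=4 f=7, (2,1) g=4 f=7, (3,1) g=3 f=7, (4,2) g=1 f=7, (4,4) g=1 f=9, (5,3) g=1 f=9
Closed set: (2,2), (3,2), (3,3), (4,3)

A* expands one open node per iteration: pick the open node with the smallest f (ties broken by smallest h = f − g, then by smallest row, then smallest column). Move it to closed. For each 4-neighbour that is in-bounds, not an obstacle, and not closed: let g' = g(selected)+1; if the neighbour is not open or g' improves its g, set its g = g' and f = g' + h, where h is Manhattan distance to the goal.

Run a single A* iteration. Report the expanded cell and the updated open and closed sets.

step 1: expand (1,2) (f=7, h=3) → closed; open now [(0,2) g=5 f=7, (1,1) g=5 f=7, (1,3) g=5 f=9, (2,1) g=4 f=7, (3,1) g=3 f=7, (4,2) g=1 f=7, (4,4) g=1 f=9, (5,3) g=1 f=9]

expanded=(1,2); open=[(0,2) g=5 f=7, (1,1) g=5 f=7, (1,3) g=5 f=9, (2,1) g=4 f=7, (3,1) g=3 f=7, (4,2) g=1 f=7, (4,4) g=1 f=9, (5,3) g=1 f=9]; closed=[(1,2), (2,2), (3,2), (3,3), (4,3)]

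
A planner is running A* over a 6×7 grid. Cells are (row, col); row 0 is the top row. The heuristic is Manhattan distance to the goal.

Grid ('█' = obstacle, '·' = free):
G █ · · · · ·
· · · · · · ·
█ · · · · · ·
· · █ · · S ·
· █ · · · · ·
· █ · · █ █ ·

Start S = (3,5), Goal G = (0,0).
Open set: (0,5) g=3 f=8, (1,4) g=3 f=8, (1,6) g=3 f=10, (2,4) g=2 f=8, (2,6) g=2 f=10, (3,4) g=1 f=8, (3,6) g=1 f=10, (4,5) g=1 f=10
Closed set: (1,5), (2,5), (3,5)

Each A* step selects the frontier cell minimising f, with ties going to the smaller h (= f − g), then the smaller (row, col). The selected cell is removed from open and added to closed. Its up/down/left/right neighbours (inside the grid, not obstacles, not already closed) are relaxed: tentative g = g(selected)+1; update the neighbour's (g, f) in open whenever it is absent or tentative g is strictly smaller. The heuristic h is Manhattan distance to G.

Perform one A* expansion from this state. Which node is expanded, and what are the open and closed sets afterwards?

step 1: expand (0,5) (f=8, h=5) → closed; open now [(0,4) g=4 f=8, (0,6) g=4 f=10, (1,4) g=3 f=8, (1,6) g=3 f=10, (2,4) g=2 f=8, (2,6) g=2 f=10, (3,4) g=1 f=8, (3,6) g=1 f=10, (4,5) g=1 f=10]

expanded=(0,5); open=[(0,4) g=4 f=8, (0,6) g=4 f=10, (1,4) g=3 f=8, (1,6) g=3 f=10, (2,4) g=2 f=8, (2,6) g=2 f=10, (3,4) g=1 f=8, (3,6) g=1 f=10, (4,5) g=1 f=10]; closed=[(0,5), (1,5), (2,5), (3,5)]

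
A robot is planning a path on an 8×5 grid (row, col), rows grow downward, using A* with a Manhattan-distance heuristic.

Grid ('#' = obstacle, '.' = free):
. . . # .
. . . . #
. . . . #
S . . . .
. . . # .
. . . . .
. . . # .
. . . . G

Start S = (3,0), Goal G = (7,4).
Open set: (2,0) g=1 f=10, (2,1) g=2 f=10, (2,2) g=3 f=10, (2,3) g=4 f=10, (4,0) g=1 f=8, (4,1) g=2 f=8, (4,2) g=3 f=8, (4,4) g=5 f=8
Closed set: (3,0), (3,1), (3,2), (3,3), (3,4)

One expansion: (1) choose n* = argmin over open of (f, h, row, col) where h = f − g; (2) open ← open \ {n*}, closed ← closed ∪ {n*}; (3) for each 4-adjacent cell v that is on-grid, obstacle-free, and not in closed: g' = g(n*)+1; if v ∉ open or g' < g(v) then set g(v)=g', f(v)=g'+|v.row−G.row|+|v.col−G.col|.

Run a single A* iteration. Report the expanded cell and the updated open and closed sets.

step 1: expand (4,4) (f=8, h=3) → closed; open now [(2,0) g=1 f=10, (2,1) g=2 f=10, (2,2) g=3 f=10, (2,3) g=4 f=10, (4,0) g=1 f=8, (4,1) g=2 f=8, (4,2) g=3 f=8, (5,4) g=6 f=8]

expanded=(4,4); open=[(2,0) g=1 f=10, (2,1) g=2 f=10, (2,2) g=3 f=10, (2,3) g=4 f=10, (4,0) g=1 f=8, (4,1) g=2 f=8, (4,2) g=3 f=8, (5,4) g=6 f=8]; closed=[(3,0), (3,1), (3,2), (3,3), (3,4), (4,4)]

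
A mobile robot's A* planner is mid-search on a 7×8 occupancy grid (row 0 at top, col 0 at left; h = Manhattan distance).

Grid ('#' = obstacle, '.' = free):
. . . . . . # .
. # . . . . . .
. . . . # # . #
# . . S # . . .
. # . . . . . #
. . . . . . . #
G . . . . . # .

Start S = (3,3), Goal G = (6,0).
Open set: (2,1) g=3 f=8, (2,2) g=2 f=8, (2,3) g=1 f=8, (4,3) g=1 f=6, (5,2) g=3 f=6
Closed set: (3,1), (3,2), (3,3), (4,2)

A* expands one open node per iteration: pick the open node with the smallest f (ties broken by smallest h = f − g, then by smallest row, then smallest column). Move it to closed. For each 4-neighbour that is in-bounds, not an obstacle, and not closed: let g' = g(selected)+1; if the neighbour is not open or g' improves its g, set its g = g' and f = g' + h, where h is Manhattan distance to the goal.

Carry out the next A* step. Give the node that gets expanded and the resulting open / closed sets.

expanded=(5,2); open=[(2,1) g=3 f=8, (2,2) g=2 f=8, (2,3) g=1 f=8, (4,3) g=1 f=6, (5,1) g=4 f=6, (5,3) g=4 f=8, (6,2) g=4 f=6]; closed=[(3,1), (3,2), (3,3), (4,2), (5,2)]

step 1: expand (5,2) (f=6, h=3) → closed; open now [(2,1) g=3 f=8, (2,2) g=2 f=8, (2,3) g=1 f=8, (4,3) g=1 f=6, (5,1) g=4 f=6, (5,3) g=4 f=8, (6,2) g=4 f=6]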